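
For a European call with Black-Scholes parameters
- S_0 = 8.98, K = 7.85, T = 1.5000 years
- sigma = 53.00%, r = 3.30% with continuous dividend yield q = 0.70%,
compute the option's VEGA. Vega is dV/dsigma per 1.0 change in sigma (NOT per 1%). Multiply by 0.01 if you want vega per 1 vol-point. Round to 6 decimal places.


Answer: Vega = 3.644308

Derivation:
d1 = 0.5918234514; d2 = -0.0572913305
phi(d1) = 0.3348522022; exp(-qT) = 0.9895549326; exp(-rT) = 0.9517051581
Vega = S * exp(-qT) * phi(d1) * sqrt(T) = 8.9800 * 0.9895549326 * 0.3348522022 * 1.2247448714 = 3.644308


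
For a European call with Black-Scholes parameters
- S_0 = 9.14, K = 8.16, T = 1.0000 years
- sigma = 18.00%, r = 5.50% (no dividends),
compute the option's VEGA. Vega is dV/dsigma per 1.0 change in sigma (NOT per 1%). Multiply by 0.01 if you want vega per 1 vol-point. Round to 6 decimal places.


Answer: Vega = 2.154907

Derivation:
d1 = 1.0256456472; d2 = 0.8456456472
phi(d1) = 0.2357665803; exp(-qT) = 1.0000000000; exp(-rT) = 0.9464851480
Vega = S * exp(-qT) * phi(d1) * sqrt(T) = 9.1400 * 1.0000000000 * 0.2357665803 * 1.0000000000 = 2.154907


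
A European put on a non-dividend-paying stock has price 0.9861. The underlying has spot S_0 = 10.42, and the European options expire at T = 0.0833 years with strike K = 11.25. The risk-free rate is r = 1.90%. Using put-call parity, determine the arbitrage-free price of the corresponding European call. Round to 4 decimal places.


Put-call parity: C - P = S_0 * exp(-qT) - K * exp(-rT).
S_0 * exp(-qT) = 10.4200 * 1.00000000 = 10.42000000
K * exp(-rT) = 11.2500 * 0.99841855 = 11.23220871
C = P + S*exp(-qT) - K*exp(-rT)
C = 0.9861 + 10.42000000 - 11.23220871 = 0.1739

Answer: Call price = 0.1739


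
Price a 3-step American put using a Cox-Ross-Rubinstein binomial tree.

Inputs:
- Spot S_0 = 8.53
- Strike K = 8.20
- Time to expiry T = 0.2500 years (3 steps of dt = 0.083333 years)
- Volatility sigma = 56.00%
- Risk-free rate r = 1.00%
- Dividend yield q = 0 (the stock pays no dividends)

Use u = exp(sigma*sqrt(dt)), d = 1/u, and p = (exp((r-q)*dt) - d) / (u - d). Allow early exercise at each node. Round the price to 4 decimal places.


Answer: Price = V(0,0) = 0.8366

Derivation:
dt = T/N = 0.083333
u = exp(sigma*sqrt(dt)) = 1.175458; d = 1/u = 0.850732
p = (exp((r-q)*dt) - d) / (u - d) = 0.462241
Discount per step: exp(-r*dt) = 0.999167
Stock lattice S(k, i) with i counting down-moves:
  k=0: S(0,0) = 8.5300
  k=1: S(1,0) = 10.0267; S(1,1) = 7.2567
  k=2: S(2,0) = 11.7859; S(2,1) = 8.5300; S(2,2) = 6.1735
  k=3: S(3,0) = 13.8539; S(3,1) = 10.0267; S(3,2) = 7.2567; S(3,3) = 5.2520
Terminal payoffs V(N, i) = max(K - S_T, 0):
  V(3,0) = 0.000000; V(3,1) = 0.000000; V(3,2) = 0.943256; V(3,3) = 2.947968
Backward induction: V(k, i) = exp(-r*dt) * [p * V(k+1, i) + (1-p) * V(k+1, i+1)]; then take max(V_cont, immediate exercise) for American.
  V(2,0) = exp(-r*dt) * [p*0.000000 + (1-p)*0.000000] = 0.000000; exercise = 0.000000; V(2,0) = max -> 0.000000
  V(2,1) = exp(-r*dt) * [p*0.000000 + (1-p)*0.943256] = 0.506822; exercise = 0.000000; V(2,1) = max -> 0.506822
  V(2,2) = exp(-r*dt) * [p*0.943256 + (1-p)*2.947968] = 2.019625; exercise = 2.026455; V(2,2) = max -> 2.026455
  V(1,0) = exp(-r*dt) * [p*0.000000 + (1-p)*0.506822] = 0.272321; exercise = 0.000000; V(1,0) = max -> 0.272321
  V(1,1) = exp(-r*dt) * [p*0.506822 + (1-p)*2.026455] = 1.322916; exercise = 0.943256; V(1,1) = max -> 1.322916
  V(0,0) = exp(-r*dt) * [p*0.272321 + (1-p)*1.322916] = 0.836591; exercise = 0.000000; V(0,0) = max -> 0.836591


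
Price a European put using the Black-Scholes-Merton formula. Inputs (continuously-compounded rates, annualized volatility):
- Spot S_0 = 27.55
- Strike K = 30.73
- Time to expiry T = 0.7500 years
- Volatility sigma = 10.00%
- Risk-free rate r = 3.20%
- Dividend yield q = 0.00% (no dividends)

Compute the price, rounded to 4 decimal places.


d1 = (ln(S/K) + (r - q + 0.5*sigma^2) * T) / (sigma * sqrt(T)) = -0.94092899
d2 = d1 - sigma * sqrt(T) = -1.02753153
exp(-rT) = 0.97628571; exp(-qT) = 1.00000000
P = K * exp(-rT) * N(-d2) - S_0 * exp(-qT) * N(-d1)
N(-d1) = 0.82662937; N(-d2) = 0.84791488
P = 30.7300 * 0.97628571 * 0.84791488 - 27.5500 * 1.00000000 * 0.82662937 = 2.6649

Answer: Price = 2.6649


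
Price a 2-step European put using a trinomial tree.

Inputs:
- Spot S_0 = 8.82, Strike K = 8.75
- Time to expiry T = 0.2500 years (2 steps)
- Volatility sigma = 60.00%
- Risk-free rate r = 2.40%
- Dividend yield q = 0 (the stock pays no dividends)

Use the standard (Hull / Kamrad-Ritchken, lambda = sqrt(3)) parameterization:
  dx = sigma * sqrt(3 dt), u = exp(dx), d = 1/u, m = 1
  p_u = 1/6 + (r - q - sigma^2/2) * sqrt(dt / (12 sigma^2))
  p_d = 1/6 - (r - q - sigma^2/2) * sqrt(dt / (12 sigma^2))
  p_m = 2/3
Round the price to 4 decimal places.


dt = T/N = 0.125000; dx = sigma*sqrt(3*dt) = 0.367423
u = exp(dx) = 1.444009; d = 1/u = 0.692516
p_u = 0.140131, p_m = 0.666667, p_d = 0.193203
Discount per step: exp(-r*dt) = 0.997004
Stock lattice S(k, j) with j the centered position index:
  k=0: S(0,+0) = 8.8200
  k=1: S(1,-1) = 6.1080; S(1,+0) = 8.8200; S(1,+1) = 12.7362
  k=2: S(2,-2) = 4.2299; S(2,-1) = 6.1080; S(2,+0) = 8.8200; S(2,+1) = 12.7362; S(2,+2) = 18.3911
Terminal payoffs V(N, j) = max(K - S_T, 0):
  V(2,-2) = 4.520114; V(2,-1) = 2.642006; V(2,+0) = 0.000000; V(2,+1) = 0.000000; V(2,+2) = 0.000000
Backward induction: V(k, j) = exp(-r*dt) * [p_u * V(k+1, j+1) + p_m * V(k+1, j) + p_d * V(k+1, j-1)]
  V(1,-1) = exp(-r*dt) * [p_u*0.000000 + p_m*2.642006 + p_d*4.520114] = 2.626744
  V(1,+0) = exp(-r*dt) * [p_u*0.000000 + p_m*0.000000 + p_d*2.642006] = 0.508914
  V(1,+1) = exp(-r*dt) * [p_u*0.000000 + p_m*0.000000 + p_d*0.000000] = 0.000000
  V(0,+0) = exp(-r*dt) * [p_u*0.000000 + p_m*0.508914 + p_d*2.626744] = 0.844234

Answer: Price = V(0,0) = 0.8442


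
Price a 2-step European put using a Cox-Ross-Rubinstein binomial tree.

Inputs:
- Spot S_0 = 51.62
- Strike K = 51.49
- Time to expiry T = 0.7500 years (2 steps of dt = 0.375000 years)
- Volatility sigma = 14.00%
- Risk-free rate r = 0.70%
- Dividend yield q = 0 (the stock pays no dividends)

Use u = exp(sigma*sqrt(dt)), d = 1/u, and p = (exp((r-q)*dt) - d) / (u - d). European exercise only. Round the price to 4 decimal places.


Answer: Price = V(0,0) = 2.0394

Derivation:
dt = T/N = 0.375000
u = exp(sigma*sqrt(dt)) = 1.089514; d = 1/u = 0.917840
p = (exp((r-q)*dt) - d) / (u - d) = 0.493891
Discount per step: exp(-r*dt) = 0.997378
Stock lattice S(k, i) with i counting down-moves:
  k=0: S(0,0) = 51.6200
  k=1: S(1,0) = 56.2407; S(1,1) = 47.3789
  k=2: S(2,0) = 61.2751; S(2,1) = 51.6200; S(2,2) = 43.4863
Terminal payoffs V(N, i) = max(K - S_T, 0):
  V(2,0) = 0.000000; V(2,1) = 0.000000; V(2,2) = 8.003745
Backward induction: V(k, i) = exp(-r*dt) * [p * V(k+1, i) + (1-p) * V(k+1, i+1)].
  V(1,0) = exp(-r*dt) * [p*0.000000 + (1-p)*0.000000] = 0.000000
  V(1,1) = exp(-r*dt) * [p*0.000000 + (1-p)*8.003745] = 4.040150
  V(0,0) = exp(-r*dt) * [p*0.000000 + (1-p)*4.040150] = 2.039397


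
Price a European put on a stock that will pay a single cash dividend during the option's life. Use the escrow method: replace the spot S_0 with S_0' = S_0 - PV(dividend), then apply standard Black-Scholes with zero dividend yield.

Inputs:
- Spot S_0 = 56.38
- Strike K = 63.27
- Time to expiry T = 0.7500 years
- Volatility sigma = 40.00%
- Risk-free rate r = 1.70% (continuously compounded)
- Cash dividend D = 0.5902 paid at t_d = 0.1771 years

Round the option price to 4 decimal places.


Answer: Price = 11.8936

Derivation:
PV(D) = D * exp(-r * t_d) = 0.5902 * 0.99699383 = 0.58842576
S_0' = S_0 - PV(D) = 56.3800 - 0.58842576 = 55.79157424
d1 = (ln(S_0'/K) + (r + sigma^2/2)*T) / (sigma*sqrt(T)) = -0.15310874
d2 = d1 - sigma*sqrt(T) = -0.49951890
exp(-rT) = 0.98733094
N(-d1) = 0.56084374; N(-d2) = 0.69129306
P = K * exp(-rT) * N(-d2) - S_0' * N(-d1) = 63.2700 * 0.98733094 * 0.69129306 - 55.79157424 * 0.56084374 = 11.8936


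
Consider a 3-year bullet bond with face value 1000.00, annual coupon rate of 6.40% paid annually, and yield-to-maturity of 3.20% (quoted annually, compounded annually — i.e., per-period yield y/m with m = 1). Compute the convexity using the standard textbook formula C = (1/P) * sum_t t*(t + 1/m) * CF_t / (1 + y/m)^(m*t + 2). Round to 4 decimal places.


Coupon per period c = face * coupon_rate / m = 64.000000
Periods per year m = 1; per-period yield y/m = 0.032000
Number of cashflows N = 3
Cashflows (t years, CF_t, discount factor 1/(1+y/m)^(m*t), PV):
  t = 1.0000: CF_t = 64.000000, DF = 0.968992, PV = 62.015504
  t = 2.0000: CF_t = 64.000000, DF = 0.938946, PV = 60.092543
  t = 3.0000: CF_t = 1064.000000, DF = 0.909831, PV = 968.060581
Price P = sum_t PV_t = 1090.168627
Convexity numerator sum_t t*(t + 1/m) * CF_t / (1+y/m)^(m*t + 2):
  t = 1.0000: term = 116.458416
  t = 2.0000: term = 338.541906
  t = 3.0000: term = 10907.479051
Convexity = (1/P) * sum = 11362.479373 / 1090.168627 = 10.422681

Answer: Convexity = 10.4227


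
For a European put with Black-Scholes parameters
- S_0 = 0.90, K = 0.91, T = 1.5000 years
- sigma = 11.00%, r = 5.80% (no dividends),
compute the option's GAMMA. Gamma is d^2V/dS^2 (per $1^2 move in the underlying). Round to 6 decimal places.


d1 = 0.6311159595; d2 = 0.4963940237
phi(d1) = 0.3269028620; exp(-qT) = 1.0000000000; exp(-rT) = 0.9166770956
Gamma = exp(-qT) * phi(d1) / (S * sigma * sqrt(T)) = 1.0000000000 * 0.3269028620 / (0.9000 * 0.1100 * 1.2247448714) = 2.696112

Answer: Gamma = 2.696112


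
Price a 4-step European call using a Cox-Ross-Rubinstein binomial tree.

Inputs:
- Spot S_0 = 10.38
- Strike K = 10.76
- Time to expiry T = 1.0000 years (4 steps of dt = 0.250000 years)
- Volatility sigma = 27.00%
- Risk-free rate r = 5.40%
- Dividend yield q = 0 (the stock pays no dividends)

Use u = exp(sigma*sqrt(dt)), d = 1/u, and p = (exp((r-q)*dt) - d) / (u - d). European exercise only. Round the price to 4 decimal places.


Answer: Price = V(0,0) = 1.1918

Derivation:
dt = T/N = 0.250000
u = exp(sigma*sqrt(dt)) = 1.144537; d = 1/u = 0.873716
p = (exp((r-q)*dt) - d) / (u - d) = 0.516488
Discount per step: exp(-r*dt) = 0.986591
Stock lattice S(k, i) with i counting down-moves:
  k=0: S(0,0) = 10.3800
  k=1: S(1,0) = 11.8803; S(1,1) = 9.0692
  k=2: S(2,0) = 13.5974; S(2,1) = 10.3800; S(2,2) = 7.9239
  k=3: S(3,0) = 15.5628; S(3,1) = 11.8803; S(3,2) = 9.0692; S(3,3) = 6.9232
  k=4: S(4,0) = 17.8122; S(4,1) = 13.5974; S(4,2) = 10.3800; S(4,3) = 7.9239; S(4,4) = 6.0489
Terminal payoffs V(N, i) = max(S_T - K, 0):
  V(4,0) = 7.052151; V(4,1) = 2.837431; V(4,2) = 0.000000; V(4,3) = 0.000000; V(4,4) = 0.000000
Backward induction: V(k, i) = exp(-r*dt) * [p * V(k+1, i) + (1-p) * V(k+1, i+1)].
  V(3,0) = exp(-r*dt) * [p*7.052151 + (1-p)*2.837431] = 4.947044
  V(3,1) = exp(-r*dt) * [p*2.837431 + (1-p)*0.000000] = 1.445847
  V(3,2) = exp(-r*dt) * [p*0.000000 + (1-p)*0.000000] = 0.000000
  V(3,3) = exp(-r*dt) * [p*0.000000 + (1-p)*0.000000] = 0.000000
  V(2,0) = exp(-r*dt) * [p*4.947044 + (1-p)*1.445847] = 3.210536
  V(2,1) = exp(-r*dt) * [p*1.445847 + (1-p)*0.000000] = 0.736748
  V(2,2) = exp(-r*dt) * [p*0.000000 + (1-p)*0.000000] = 0.000000
  V(1,0) = exp(-r*dt) * [p*3.210536 + (1-p)*0.736748] = 1.987417
  V(1,1) = exp(-r*dt) * [p*0.736748 + (1-p)*0.000000] = 0.375419
  V(0,0) = exp(-r*dt) * [p*1.987417 + (1-p)*0.375419] = 1.191797


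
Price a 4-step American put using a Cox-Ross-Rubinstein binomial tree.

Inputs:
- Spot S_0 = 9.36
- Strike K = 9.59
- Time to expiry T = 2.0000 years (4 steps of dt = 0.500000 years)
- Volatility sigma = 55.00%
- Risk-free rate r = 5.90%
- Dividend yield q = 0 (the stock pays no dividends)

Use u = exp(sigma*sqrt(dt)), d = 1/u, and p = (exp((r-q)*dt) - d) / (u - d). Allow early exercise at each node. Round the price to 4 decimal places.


dt = T/N = 0.500000
u = exp(sigma*sqrt(dt)) = 1.475370; d = 1/u = 0.677796
p = (exp((r-q)*dt) - d) / (u - d) = 0.441518
Discount per step: exp(-r*dt) = 0.970931
Stock lattice S(k, i) with i counting down-moves:
  k=0: S(0,0) = 9.3600
  k=1: S(1,0) = 13.8095; S(1,1) = 6.3442
  k=2: S(2,0) = 20.3741; S(2,1) = 9.3600; S(2,2) = 4.3001
  k=3: S(3,0) = 30.0593; S(3,1) = 13.8095; S(3,2) = 6.3442; S(3,3) = 2.9146
  k=4: S(4,0) = 44.3486; S(4,1) = 20.3741; S(4,2) = 9.3600; S(4,3) = 4.3001; S(4,4) = 1.9755
Terminal payoffs V(N, i) = max(K - S_T, 0):
  V(4,0) = 0.000000; V(4,1) = 0.000000; V(4,2) = 0.230000; V(4,3) = 5.289945; V(4,4) = 7.614522
Backward induction: V(k, i) = exp(-r*dt) * [p * V(k+1, i) + (1-p) * V(k+1, i+1)]; then take max(V_cont, immediate exercise) for American.
  V(3,0) = exp(-r*dt) * [p*0.000000 + (1-p)*0.000000] = 0.000000; exercise = 0.000000; V(3,0) = max -> 0.000000
  V(3,1) = exp(-r*dt) * [p*0.000000 + (1-p)*0.230000] = 0.124717; exercise = 0.000000; V(3,1) = max -> 0.124717
  V(3,2) = exp(-r*dt) * [p*0.230000 + (1-p)*5.289945] = 2.967055; exercise = 3.245828; V(3,2) = max -> 3.245828
  V(3,3) = exp(-r*dt) * [p*5.289945 + (1-p)*7.614522] = 6.396666; exercise = 6.675439; V(3,3) = max -> 6.675439
  V(2,0) = exp(-r*dt) * [p*0.000000 + (1-p)*0.124717] = 0.067627; exercise = 0.000000; V(2,0) = max -> 0.067627
  V(2,1) = exp(-r*dt) * [p*0.124717 + (1-p)*3.245828] = 1.813506; exercise = 0.230000; V(2,1) = max -> 1.813506
  V(2,2) = exp(-r*dt) * [p*3.245828 + (1-p)*6.675439] = 5.011172; exercise = 5.289945; V(2,2) = max -> 5.289945
  V(1,0) = exp(-r*dt) * [p*0.067627 + (1-p)*1.813506] = 1.012359; exercise = 0.000000; V(1,0) = max -> 1.012359
  V(1,1) = exp(-r*dt) * [p*1.813506 + (1-p)*5.289945] = 3.645878; exercise = 3.245828; V(1,1) = max -> 3.645878
  V(0,0) = exp(-r*dt) * [p*1.012359 + (1-p)*3.645878] = 2.410949; exercise = 0.230000; V(0,0) = max -> 2.410949

Answer: Price = V(0,0) = 2.4109


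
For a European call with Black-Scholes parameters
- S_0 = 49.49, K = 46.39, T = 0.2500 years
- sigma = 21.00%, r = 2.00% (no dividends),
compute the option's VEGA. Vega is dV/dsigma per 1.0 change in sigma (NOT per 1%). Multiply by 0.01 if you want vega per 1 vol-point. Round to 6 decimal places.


Answer: Vega = 7.638688

Derivation:
d1 = 0.7161829543; d2 = 0.6111829543
phi(d1) = 0.3086962346; exp(-qT) = 1.0000000000; exp(-rT) = 0.9950124792
Vega = S * exp(-qT) * phi(d1) * sqrt(T) = 49.4900 * 1.0000000000 * 0.3086962346 * 0.5000000000 = 7.638688


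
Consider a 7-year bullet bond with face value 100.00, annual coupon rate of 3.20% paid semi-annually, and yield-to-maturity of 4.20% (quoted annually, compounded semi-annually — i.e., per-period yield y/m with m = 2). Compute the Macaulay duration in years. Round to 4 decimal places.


Coupon per period c = face * coupon_rate / m = 1.600000
Periods per year m = 2; per-period yield y/m = 0.021000
Number of cashflows N = 14
Cashflows (t years, CF_t, discount factor 1/(1+y/m)^(m*t), PV):
  t = 0.5000: CF_t = 1.600000, DF = 0.979432, PV = 1.567091
  t = 1.0000: CF_t = 1.600000, DF = 0.959287, PV = 1.534859
  t = 1.5000: CF_t = 1.600000, DF = 0.939556, PV = 1.503290
  t = 2.0000: CF_t = 1.600000, DF = 0.920231, PV = 1.472370
  t = 2.5000: CF_t = 1.600000, DF = 0.901304, PV = 1.442086
  t = 3.0000: CF_t = 1.600000, DF = 0.882766, PV = 1.412425
  t = 3.5000: CF_t = 1.600000, DF = 0.864609, PV = 1.383375
  t = 4.0000: CF_t = 1.600000, DF = 0.846826, PV = 1.354921
  t = 4.5000: CF_t = 1.600000, DF = 0.829408, PV = 1.327053
  t = 5.0000: CF_t = 1.600000, DF = 0.812349, PV = 1.299758
  t = 5.5000: CF_t = 1.600000, DF = 0.795640, PV = 1.273025
  t = 6.0000: CF_t = 1.600000, DF = 0.779276, PV = 1.246841
  t = 6.5000: CF_t = 1.600000, DF = 0.763247, PV = 1.221196
  t = 7.0000: CF_t = 101.600000, DF = 0.747549, PV = 75.950969
Price P = sum_t PV_t = 93.989260
Macaulay numerator sum_t t * PV_t:
  t * PV_t at t = 0.5000: 0.783546
  t * PV_t at t = 1.0000: 1.534859
  t * PV_t at t = 1.5000: 2.254935
  t * PV_t at t = 2.0000: 2.944740
  t * PV_t at t = 2.5000: 3.605216
  t * PV_t at t = 3.0000: 4.237276
  t * PV_t at t = 3.5000: 4.841811
  t * PV_t at t = 4.0000: 5.419685
  t * PV_t at t = 4.5000: 5.971739
  t * PV_t at t = 5.0000: 6.498791
  t * PV_t at t = 5.5000: 7.001636
  t * PV_t at t = 6.0000: 7.481046
  t * PV_t at t = 6.5000: 7.937773
  t * PV_t at t = 7.0000: 531.656783
Macaulay duration D = (sum_t t * PV_t) / P = 592.169836 / 93.989260 = 6.300399

Answer: Macaulay duration = 6.3004 years


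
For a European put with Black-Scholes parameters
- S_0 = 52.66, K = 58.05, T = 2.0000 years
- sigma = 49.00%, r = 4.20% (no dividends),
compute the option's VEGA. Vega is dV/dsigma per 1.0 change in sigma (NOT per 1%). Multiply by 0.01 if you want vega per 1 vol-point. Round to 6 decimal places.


d1 = 0.3270750498; d2 = -0.3658895958
phi(d1) = 0.3781639008; exp(-qT) = 1.0000000000; exp(-rT) = 0.9194312561
Vega = S * exp(-qT) * phi(d1) * sqrt(T) = 52.6600 * 1.0000000000 * 0.3781639008 * 1.4142135624 = 28.162806

Answer: Vega = 28.162806


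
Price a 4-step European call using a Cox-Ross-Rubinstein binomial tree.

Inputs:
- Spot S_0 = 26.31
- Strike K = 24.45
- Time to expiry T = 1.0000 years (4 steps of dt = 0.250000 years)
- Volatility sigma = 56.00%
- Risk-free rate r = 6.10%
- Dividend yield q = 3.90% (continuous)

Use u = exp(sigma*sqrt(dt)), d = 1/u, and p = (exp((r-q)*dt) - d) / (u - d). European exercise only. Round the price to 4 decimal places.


dt = T/N = 0.250000
u = exp(sigma*sqrt(dt)) = 1.323130; d = 1/u = 0.755784
p = (exp((r-q)*dt) - d) / (u - d) = 0.440175
Discount per step: exp(-r*dt) = 0.984866
Stock lattice S(k, i) with i counting down-moves:
  k=0: S(0,0) = 26.3100
  k=1: S(1,0) = 34.8115; S(1,1) = 19.8847
  k=2: S(2,0) = 46.0602; S(2,1) = 26.3100; S(2,2) = 15.0285
  k=3: S(3,0) = 60.9436; S(3,1) = 34.8115; S(3,2) = 19.8847; S(3,3) = 11.3583
  k=4: S(4,0) = 80.6363; S(4,1) = 46.0602; S(4,2) = 26.3100; S(4,3) = 15.0285; S(4,4) = 8.5844
Terminal payoffs V(N, i) = max(S_T - K, 0):
  V(4,0) = 56.186314; V(4,1) = 21.610193; V(4,2) = 1.860000; V(4,3) = 0.000000; V(4,4) = 0.000000
Backward induction: V(k, i) = exp(-r*dt) * [p * V(k+1, i) + (1-p) * V(k+1, i+1)].
  V(3,0) = exp(-r*dt) * [p*56.186314 + (1-p)*21.610193] = 36.272336
  V(3,1) = exp(-r*dt) * [p*21.610193 + (1-p)*1.860000] = 10.393816
  V(3,2) = exp(-r*dt) * [p*1.860000 + (1-p)*0.000000] = 0.806334
  V(3,3) = exp(-r*dt) * [p*0.000000 + (1-p)*0.000000] = 0.000000
  V(2,0) = exp(-r*dt) * [p*36.272336 + (1-p)*10.393816] = 21.455188
  V(2,1) = exp(-r*dt) * [p*10.393816 + (1-p)*0.806334] = 4.950429
  V(2,2) = exp(-r*dt) * [p*0.806334 + (1-p)*0.000000] = 0.349556
  V(1,0) = exp(-r*dt) * [p*21.455188 + (1-p)*4.950429] = 12.030535
  V(1,1) = exp(-r*dt) * [p*4.950429 + (1-p)*0.349556] = 2.338804
  V(0,0) = exp(-r*dt) * [p*12.030535 + (1-p)*2.338804] = 6.504899

Answer: Price = V(0,0) = 6.5049


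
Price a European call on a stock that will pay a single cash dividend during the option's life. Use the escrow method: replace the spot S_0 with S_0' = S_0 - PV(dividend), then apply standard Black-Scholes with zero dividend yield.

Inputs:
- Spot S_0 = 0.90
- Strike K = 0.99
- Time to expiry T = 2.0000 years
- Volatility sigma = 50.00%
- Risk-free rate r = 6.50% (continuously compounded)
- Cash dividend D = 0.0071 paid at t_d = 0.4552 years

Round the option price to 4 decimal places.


PV(D) = D * exp(-r * t_d) = 0.0071 * 0.97084544 = 0.00689300
S_0' = S_0 - PV(D) = 0.9000 - 0.00689300 = 0.89310700
d1 = (ln(S_0'/K) + (r + sigma^2/2)*T) / (sigma*sqrt(T)) = 0.39173921
d2 = d1 - sigma*sqrt(T) = -0.31536758
exp(-rT) = 0.87809543
N(d1) = 0.65237454; N(d2) = 0.37624129
C = S_0' * N(d1) - K * exp(-rT) * N(d2) = 0.89310700 * 0.65237454 - 0.9900 * 0.87809543 * 0.37624129 = 0.2556

Answer: Price = 0.2556


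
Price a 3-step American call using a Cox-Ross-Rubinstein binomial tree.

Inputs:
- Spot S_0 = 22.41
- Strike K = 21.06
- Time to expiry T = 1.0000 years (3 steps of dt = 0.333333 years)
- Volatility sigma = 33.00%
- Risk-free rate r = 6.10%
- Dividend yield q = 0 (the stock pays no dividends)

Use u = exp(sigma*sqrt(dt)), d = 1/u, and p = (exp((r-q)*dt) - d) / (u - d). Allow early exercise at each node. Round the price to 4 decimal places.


dt = T/N = 0.333333
u = exp(sigma*sqrt(dt)) = 1.209885; d = 1/u = 0.826525
p = (exp((r-q)*dt) - d) / (u - d) = 0.506095
Discount per step: exp(-r*dt) = 0.979872
Stock lattice S(k, i) with i counting down-moves:
  k=0: S(0,0) = 22.4100
  k=1: S(1,0) = 27.1135; S(1,1) = 18.5224
  k=2: S(2,0) = 32.8043; S(2,1) = 22.4100; S(2,2) = 15.3092
  k=3: S(3,0) = 39.6894; S(3,1) = 27.1135; S(3,2) = 18.5224; S(3,3) = 12.6535
Terminal payoffs V(N, i) = max(S_T - K, 0):
  V(3,0) = 18.629396; V(3,1) = 6.053530; V(3,2) = 0.000000; V(3,3) = 0.000000
Backward induction: V(k, i) = exp(-r*dt) * [p * V(k+1, i) + (1-p) * V(k+1, i+1)]; then take max(V_cont, immediate exercise) for American.
  V(2,0) = exp(-r*dt) * [p*18.629396 + (1-p)*6.053530] = 12.168158; exercise = 11.744263; V(2,0) = max -> 12.168158
  V(2,1) = exp(-r*dt) * [p*6.053530 + (1-p)*0.000000] = 3.001995; exercise = 1.350000; V(2,1) = max -> 3.001995
  V(2,2) = exp(-r*dt) * [p*0.000000 + (1-p)*0.000000] = 0.000000; exercise = 0.000000; V(2,2) = max -> 0.000000
  V(1,0) = exp(-r*dt) * [p*12.168158 + (1-p)*3.001995] = 7.487145; exercise = 6.053530; V(1,0) = max -> 7.487145
  V(1,1) = exp(-r*dt) * [p*3.001995 + (1-p)*0.000000] = 1.488713; exercise = 0.000000; V(1,1) = max -> 1.488713
  V(0,0) = exp(-r*dt) * [p*7.487145 + (1-p)*1.488713] = 4.433419; exercise = 1.350000; V(0,0) = max -> 4.433419

Answer: Price = V(0,0) = 4.4334


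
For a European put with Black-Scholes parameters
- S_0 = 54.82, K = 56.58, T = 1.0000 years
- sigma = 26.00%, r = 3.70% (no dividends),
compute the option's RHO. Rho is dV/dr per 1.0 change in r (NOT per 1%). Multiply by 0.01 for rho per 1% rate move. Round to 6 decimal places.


Answer: Rho = -29.633736

Derivation:
d1 = 0.1507674039; d2 = -0.1092325961
phi(d1) = 0.3944338086; exp(-qT) = 1.0000000000; exp(-rT) = 0.9636761353
N(-d2) = 0.5434909965
Rho = -K*T*exp(-rT)*N(-d2) = -56.5800 * 1.0000 * 0.9636761353 * 0.5434909965 = -29.633736


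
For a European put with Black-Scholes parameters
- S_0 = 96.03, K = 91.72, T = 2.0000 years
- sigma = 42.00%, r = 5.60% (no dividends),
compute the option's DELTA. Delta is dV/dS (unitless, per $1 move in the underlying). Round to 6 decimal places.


d1 = 0.5628573087; d2 = -0.0311123875
phi(d1) = 0.3404991301; exp(-qT) = 1.0000000000; exp(-rT) = 0.8940442575
N(-d1) = 0.2867660263
Delta = -exp(-qT) * N(-d1) = -1.0000000000 * 0.2867660263 = -0.286766

Answer: Delta = -0.286766


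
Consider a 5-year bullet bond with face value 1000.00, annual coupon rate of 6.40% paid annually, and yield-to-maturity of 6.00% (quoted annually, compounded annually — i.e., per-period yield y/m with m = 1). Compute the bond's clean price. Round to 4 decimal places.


Coupon per period c = face * coupon_rate / m = 64.000000
Periods per year m = 1; per-period yield y/m = 0.060000
Number of cashflows N = 5
Cashflows (t years, CF_t, discount factor 1/(1+y/m)^(m*t), PV):
  t = 1.0000: CF_t = 64.000000, DF = 0.943396, PV = 60.377358
  t = 2.0000: CF_t = 64.000000, DF = 0.889996, PV = 56.959772
  t = 3.0000: CF_t = 64.000000, DF = 0.839619, PV = 53.735634
  t = 4.0000: CF_t = 64.000000, DF = 0.792094, PV = 50.693994
  t = 5.0000: CF_t = 1064.000000, DF = 0.747258, PV = 795.082696
Price P = sum_t PV_t = 1016.849455

Answer: Price = 1016.8495


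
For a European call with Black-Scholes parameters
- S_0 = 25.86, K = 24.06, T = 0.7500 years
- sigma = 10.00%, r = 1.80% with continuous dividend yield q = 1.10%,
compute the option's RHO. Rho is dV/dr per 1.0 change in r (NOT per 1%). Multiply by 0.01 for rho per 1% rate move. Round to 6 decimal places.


d1 = 0.9370009522; d2 = 0.8503984118
phi(d1) = 0.2571941774; exp(-qT) = 0.9917839379; exp(-rT) = 0.9865907163
N(d2) = 0.8024481906
Rho = K*T*exp(-rT)*N(d2) = 24.0600 * 0.7500 * 0.9865907163 * 0.8024481906 = 14.286009

Answer: Rho = 14.286009


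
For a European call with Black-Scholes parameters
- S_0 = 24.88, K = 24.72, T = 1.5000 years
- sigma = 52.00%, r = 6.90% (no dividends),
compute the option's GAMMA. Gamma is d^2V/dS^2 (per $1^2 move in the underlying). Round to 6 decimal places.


d1 = 0.4910781556; d2 = -0.1457891776
phi(d1) = 0.3536252966; exp(-qT) = 1.0000000000; exp(-rT) = 0.9016760227
Gamma = exp(-qT) * phi(d1) / (S * sigma * sqrt(T)) = 1.0000000000 * 0.3536252966 / (24.8800 * 0.5200 * 1.2247448714) = 0.022317

Answer: Gamma = 0.022317


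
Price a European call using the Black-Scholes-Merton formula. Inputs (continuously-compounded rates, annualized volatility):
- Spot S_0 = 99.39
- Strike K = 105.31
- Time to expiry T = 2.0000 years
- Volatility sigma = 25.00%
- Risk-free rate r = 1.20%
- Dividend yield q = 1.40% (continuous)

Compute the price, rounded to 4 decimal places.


d1 = (ln(S/K) + (r - q + 0.5*sigma^2) * T) / (sigma * sqrt(T)) = 0.00181903
d2 = d1 - sigma * sqrt(T) = -0.35173436
exp(-rT) = 0.97628571; exp(-qT) = 0.97238837
C = S_0 * exp(-qT) * N(d1) - K * exp(-rT) * N(d2)
N(d1) = 0.50072569; N(d2) = 0.36251874
C = 99.3900 * 0.97238837 * 0.50072569 - 105.3100 * 0.97628571 * 0.36251874 = 11.1215

Answer: Price = 11.1215


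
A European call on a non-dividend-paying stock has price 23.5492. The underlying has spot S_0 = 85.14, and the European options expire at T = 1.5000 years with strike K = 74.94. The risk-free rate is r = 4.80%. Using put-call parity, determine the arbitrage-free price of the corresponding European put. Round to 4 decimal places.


Put-call parity: C - P = S_0 * exp(-qT) - K * exp(-rT).
S_0 * exp(-qT) = 85.1400 * 1.00000000 = 85.14000000
K * exp(-rT) = 74.9400 * 0.93053090 = 69.73398533
P = C - S*exp(-qT) + K*exp(-rT)
P = 23.5492 - 85.14000000 + 69.73398533 = 8.1432

Answer: Put price = 8.1432


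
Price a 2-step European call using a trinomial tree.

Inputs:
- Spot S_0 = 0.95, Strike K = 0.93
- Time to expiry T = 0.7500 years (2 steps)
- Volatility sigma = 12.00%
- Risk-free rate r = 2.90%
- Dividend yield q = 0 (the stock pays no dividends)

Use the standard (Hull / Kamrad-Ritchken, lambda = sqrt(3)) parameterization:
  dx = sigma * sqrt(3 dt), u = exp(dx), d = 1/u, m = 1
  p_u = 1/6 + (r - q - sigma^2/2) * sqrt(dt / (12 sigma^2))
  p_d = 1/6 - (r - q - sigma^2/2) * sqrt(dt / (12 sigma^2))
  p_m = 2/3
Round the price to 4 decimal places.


dt = T/N = 0.375000; dx = sigma*sqrt(3*dt) = 0.127279
u = exp(dx) = 1.135734; d = 1/u = 0.880488
p_u = 0.198781, p_m = 0.666667, p_d = 0.134552
Discount per step: exp(-r*dt) = 0.989184
Stock lattice S(k, j) with j the centered position index:
  k=0: S(0,+0) = 0.9500
  k=1: S(1,-1) = 0.8365; S(1,+0) = 0.9500; S(1,+1) = 1.0789
  k=2: S(2,-2) = 0.7365; S(2,-1) = 0.8365; S(2,+0) = 0.9500; S(2,+1) = 1.0789; S(2,+2) = 1.2254
Terminal payoffs V(N, j) = max(S_T - K, 0):
  V(2,-2) = 0.000000; V(2,-1) = 0.000000; V(2,+0) = 0.020000; V(2,+1) = 0.148947; V(2,+2) = 0.295397
Backward induction: V(k, j) = exp(-r*dt) * [p_u * V(k+1, j+1) + p_m * V(k+1, j) + p_d * V(k+1, j-1)]
  V(1,-1) = exp(-r*dt) * [p_u*0.020000 + p_m*0.000000 + p_d*0.000000] = 0.003933
  V(1,+0) = exp(-r*dt) * [p_u*0.148947 + p_m*0.020000 + p_d*0.000000] = 0.042477
  V(1,+1) = exp(-r*dt) * [p_u*0.295397 + p_m*0.148947 + p_d*0.020000] = 0.158970
  V(0,+0) = exp(-r*dt) * [p_u*0.158970 + p_m*0.042477 + p_d*0.003933] = 0.059794

Answer: Price = V(0,0) = 0.0598


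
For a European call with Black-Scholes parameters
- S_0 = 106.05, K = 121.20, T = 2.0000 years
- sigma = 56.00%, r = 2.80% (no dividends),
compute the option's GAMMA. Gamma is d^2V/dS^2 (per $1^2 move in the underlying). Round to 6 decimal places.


d1 = 0.2980816305; d2 = -0.4938779644
phi(d1) = 0.3816066693; exp(-qT) = 1.0000000000; exp(-rT) = 0.9455391359
Gamma = exp(-qT) * phi(d1) / (S * sigma * sqrt(T)) = 1.0000000000 * 0.3816066693 / (106.0500 * 0.5600 * 1.4142135624) = 0.004544

Answer: Gamma = 0.004544


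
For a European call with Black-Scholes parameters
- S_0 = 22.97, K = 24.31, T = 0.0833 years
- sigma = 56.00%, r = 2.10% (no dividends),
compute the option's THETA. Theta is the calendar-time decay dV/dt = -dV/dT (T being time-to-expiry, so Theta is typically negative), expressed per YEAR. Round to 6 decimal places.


d1 = -0.2591668350; d2 = -0.4207925755
phi(d1) = 0.3857667922; exp(-qT) = 1.0000000000; exp(-rT) = 0.9982522291
Theta = -S*exp(-qT)*phi(d1)*sigma/(2*sqrt(T)) - r*K*exp(-rT)*N(d2) + q*S*exp(-qT)*N(d1)
N(d1) = 0.3977532595; N(d2) = 0.3369532768; sqrt(T) = 0.2886173938
Term 1 = -22.9700 * 1.0000000000 * 0.3857667922 * 0.5600 / (2 * 0.2886173938) = -8.5964940229
Term 2 = -0.0210 * 24.3100 * 0.9982522291 * 0.3369532768 = -0.1717173693
Term 3 = 0 (no dividend yield, q = 0)
Theta = -8.5964940229 + (-0.1717173693) + (0.0000000000) = -8.768211

Answer: Theta = -8.768211


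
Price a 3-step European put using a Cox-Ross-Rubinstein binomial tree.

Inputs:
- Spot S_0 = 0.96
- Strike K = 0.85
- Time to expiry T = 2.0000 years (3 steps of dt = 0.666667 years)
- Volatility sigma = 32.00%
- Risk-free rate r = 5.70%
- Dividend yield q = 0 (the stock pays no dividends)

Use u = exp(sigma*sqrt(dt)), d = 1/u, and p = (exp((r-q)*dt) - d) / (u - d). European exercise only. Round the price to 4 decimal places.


dt = T/N = 0.666667
u = exp(sigma*sqrt(dt)) = 1.298590; d = 1/u = 0.770066
p = (exp((r-q)*dt) - d) / (u - d) = 0.508331
Discount per step: exp(-r*dt) = 0.962713
Stock lattice S(k, i) with i counting down-moves:
  k=0: S(0,0) = 0.9600
  k=1: S(1,0) = 1.2466; S(1,1) = 0.7393
  k=2: S(2,0) = 1.6189; S(2,1) = 0.9600; S(2,2) = 0.5693
  k=3: S(3,0) = 2.1023; S(3,1) = 1.2466; S(3,2) = 0.7393; S(3,3) = 0.4384
Terminal payoffs V(N, i) = max(K - S_T, 0):
  V(3,0) = 0.000000; V(3,1) = 0.000000; V(3,2) = 0.110737; V(3,3) = 0.411615
Backward induction: V(k, i) = exp(-r*dt) * [p * V(k+1, i) + (1-p) * V(k+1, i+1)].
  V(2,0) = exp(-r*dt) * [p*0.000000 + (1-p)*0.000000] = 0.000000
  V(2,1) = exp(-r*dt) * [p*0.000000 + (1-p)*0.110737] = 0.052416
  V(2,2) = exp(-r*dt) * [p*0.110737 + (1-p)*0.411615] = 0.249024
  V(1,0) = exp(-r*dt) * [p*0.000000 + (1-p)*0.052416] = 0.024810
  V(1,1) = exp(-r*dt) * [p*0.052416 + (1-p)*0.249024] = 0.143523
  V(0,0) = exp(-r*dt) * [p*0.024810 + (1-p)*0.143523] = 0.080076

Answer: Price = V(0,0) = 0.0801


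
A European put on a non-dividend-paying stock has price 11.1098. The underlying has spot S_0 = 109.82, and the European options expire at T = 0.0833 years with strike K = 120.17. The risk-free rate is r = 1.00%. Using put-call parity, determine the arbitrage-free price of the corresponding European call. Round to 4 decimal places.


Answer: Call price = 0.8599

Derivation:
Put-call parity: C - P = S_0 * exp(-qT) - K * exp(-rT).
S_0 * exp(-qT) = 109.8200 * 1.00000000 = 109.82000000
K * exp(-rT) = 120.1700 * 0.99916735 = 120.06994007
C = P + S*exp(-qT) - K*exp(-rT)
C = 11.1098 + 109.82000000 - 120.06994007 = 0.8599


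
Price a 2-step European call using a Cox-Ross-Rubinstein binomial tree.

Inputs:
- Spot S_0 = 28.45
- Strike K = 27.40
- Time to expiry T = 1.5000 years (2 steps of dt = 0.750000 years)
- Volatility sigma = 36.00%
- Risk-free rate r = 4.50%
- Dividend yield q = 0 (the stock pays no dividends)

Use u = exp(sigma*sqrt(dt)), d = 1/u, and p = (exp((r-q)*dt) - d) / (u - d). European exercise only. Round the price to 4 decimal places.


dt = T/N = 0.750000
u = exp(sigma*sqrt(dt)) = 1.365839; d = 1/u = 0.732151
p = (exp((r-q)*dt) - d) / (u - d) = 0.476852
Discount per step: exp(-r*dt) = 0.966813
Stock lattice S(k, i) with i counting down-moves:
  k=0: S(0,0) = 28.4500
  k=1: S(1,0) = 38.8581; S(1,1) = 20.8297
  k=2: S(2,0) = 53.0740; S(2,1) = 28.4500; S(2,2) = 15.2505
Terminal payoffs V(N, i) = max(S_T - K, 0):
  V(2,0) = 25.673962; V(2,1) = 1.050000; V(2,2) = 0.000000
Backward induction: V(k, i) = exp(-r*dt) * [p * V(k+1, i) + (1-p) * V(k+1, i+1)].
  V(1,0) = exp(-r*dt) * [p*25.673962 + (1-p)*1.050000] = 12.367448
  V(1,1) = exp(-r*dt) * [p*1.050000 + (1-p)*0.000000] = 0.484078
  V(0,0) = exp(-r*dt) * [p*12.367448 + (1-p)*0.484078] = 5.946559

Answer: Price = V(0,0) = 5.9466


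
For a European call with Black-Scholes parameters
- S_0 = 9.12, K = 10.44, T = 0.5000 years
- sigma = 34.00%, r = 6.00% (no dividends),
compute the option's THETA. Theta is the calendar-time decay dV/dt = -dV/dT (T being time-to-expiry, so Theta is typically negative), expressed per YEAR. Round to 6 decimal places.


d1 = -0.3172612530; d2 = -0.5576775586
phi(d1) = 0.3793614310; exp(-qT) = 1.0000000000; exp(-rT) = 0.9704455335
Theta = -S*exp(-qT)*phi(d1)*sigma/(2*sqrt(T)) - r*K*exp(-rT)*N(d2) + q*S*exp(-qT)*N(d1)
N(d1) = 0.3755226877; N(d2) = 0.2885322923; sqrt(T) = 0.7071067812
Term 1 = -9.1200 * 1.0000000000 * 0.3793614310 * 0.3400 / (2 * 0.7071067812) = -0.8317866244
Term 2 = -0.0600 * 10.4400 * 0.9704455335 * 0.2885322923 = -0.1753950533
Term 3 = 0 (no dividend yield, q = 0)
Theta = -0.8317866244 + (-0.1753950533) + (0.0000000000) = -1.007182

Answer: Theta = -1.007182


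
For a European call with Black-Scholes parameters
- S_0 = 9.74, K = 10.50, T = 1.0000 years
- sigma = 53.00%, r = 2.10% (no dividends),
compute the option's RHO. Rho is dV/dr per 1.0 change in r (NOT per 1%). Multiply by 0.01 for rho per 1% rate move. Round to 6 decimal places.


d1 = 0.1628601141; d2 = -0.3671398859
phi(d1) = 0.3936865512; exp(-qT) = 1.0000000000; exp(-rT) = 0.9792189646
N(d2) = 0.3567573385
Rho = K*T*exp(-rT)*N(d2) = 10.5000 * 1.0000 * 0.9792189646 * 0.3567573385 = 3.668107

Answer: Rho = 3.668107


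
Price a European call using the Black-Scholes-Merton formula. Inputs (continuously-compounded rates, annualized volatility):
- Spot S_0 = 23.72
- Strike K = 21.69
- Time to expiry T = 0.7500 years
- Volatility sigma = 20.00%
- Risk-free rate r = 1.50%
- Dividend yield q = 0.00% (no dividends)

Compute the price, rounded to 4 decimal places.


d1 = (ln(S/K) + (r - q + 0.5*sigma^2) * T) / (sigma * sqrt(T)) = 0.66809385
d2 = d1 - sigma * sqrt(T) = 0.49488877
exp(-rT) = 0.98881304; exp(-qT) = 1.00000000
C = S_0 * exp(-qT) * N(d1) - K * exp(-rT) * N(d2)
N(d1) = 0.74796316; N(d2) = 0.68966068
C = 23.7200 * 1.00000000 * 0.74796316 - 21.6900 * 0.98881304 * 0.68966068 = 2.9503

Answer: Price = 2.9503


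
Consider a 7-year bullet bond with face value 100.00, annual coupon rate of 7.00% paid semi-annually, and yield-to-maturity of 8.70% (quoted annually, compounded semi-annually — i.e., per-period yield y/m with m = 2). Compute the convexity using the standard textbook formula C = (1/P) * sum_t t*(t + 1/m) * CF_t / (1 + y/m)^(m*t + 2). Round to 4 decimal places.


Answer: Convexity = 35.4091

Derivation:
Coupon per period c = face * coupon_rate / m = 3.500000
Periods per year m = 2; per-period yield y/m = 0.043500
Number of cashflows N = 14
Cashflows (t years, CF_t, discount factor 1/(1+y/m)^(m*t), PV):
  t = 0.5000: CF_t = 3.500000, DF = 0.958313, PV = 3.354097
  t = 1.0000: CF_t = 3.500000, DF = 0.918365, PV = 3.214276
  t = 1.5000: CF_t = 3.500000, DF = 0.880081, PV = 3.080283
  t = 2.0000: CF_t = 3.500000, DF = 0.843393, PV = 2.951877
  t = 2.5000: CF_t = 3.500000, DF = 0.808235, PV = 2.828823
  t = 3.0000: CF_t = 3.500000, DF = 0.774543, PV = 2.710899
  t = 3.5000: CF_t = 3.500000, DF = 0.742254, PV = 2.597891
  t = 4.0000: CF_t = 3.500000, DF = 0.711312, PV = 2.489593
  t = 4.5000: CF_t = 3.500000, DF = 0.681660, PV = 2.385811
  t = 5.0000: CF_t = 3.500000, DF = 0.653244, PV = 2.286354
  t = 5.5000: CF_t = 3.500000, DF = 0.626013, PV = 2.191044
  t = 6.0000: CF_t = 3.500000, DF = 0.599916, PV = 2.099707
  t = 6.5000: CF_t = 3.500000, DF = 0.574908, PV = 2.012177
  t = 7.0000: CF_t = 103.500000, DF = 0.550942, PV = 57.022467
Price P = sum_t PV_t = 91.225298
Convexity numerator sum_t t*(t + 1/m) * CF_t / (1+y/m)^(m*t + 2):
  t = 0.5000: term = 1.540142
  t = 1.0000: term = 4.427815
  t = 1.5000: term = 8.486469
  t = 2.0000: term = 13.554495
  t = 2.5000: term = 19.484180
  t = 3.0000: term = 26.140730
  t = 3.5000: term = 33.401348
  t = 4.0000: term = 41.154375
  t = 4.5000: term = 49.298485
  t = 5.0000: term = 57.741930
  t = 5.5000: term = 66.401836
  t = 6.0000: term = 75.203543
  t = 6.5000: term = 84.079988
  t = 7.0000: term = 2749.289027
Convexity = (1/P) * sum = 3230.204365 / 91.225298 = 35.409085


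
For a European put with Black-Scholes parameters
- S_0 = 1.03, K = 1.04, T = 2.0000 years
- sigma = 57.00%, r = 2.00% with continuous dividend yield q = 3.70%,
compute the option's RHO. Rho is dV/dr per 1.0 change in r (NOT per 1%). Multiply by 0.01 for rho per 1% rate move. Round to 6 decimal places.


d1 = 0.3488865964; d2 = -0.4572151342
phi(d1) = 0.3753863706; exp(-qT) = 0.9286716938; exp(-rT) = 0.9607894392
N(-d2) = 0.6762417893
Rho = -K*T*exp(-rT)*N(-d2) = -1.0400 * 2.0000 * 0.9607894392 * 0.6762417893 = -1.351430

Answer: Rho = -1.351430


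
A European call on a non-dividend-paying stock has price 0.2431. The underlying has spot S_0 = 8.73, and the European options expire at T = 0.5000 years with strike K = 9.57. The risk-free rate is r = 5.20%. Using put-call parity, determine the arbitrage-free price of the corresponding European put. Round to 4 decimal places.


Answer: Put price = 0.8375

Derivation:
Put-call parity: C - P = S_0 * exp(-qT) - K * exp(-rT).
S_0 * exp(-qT) = 8.7300 * 1.00000000 = 8.73000000
K * exp(-rT) = 9.5700 * 0.97433509 = 9.32438681
P = C - S*exp(-qT) + K*exp(-rT)
P = 0.2431 - 8.73000000 + 9.32438681 = 0.8375


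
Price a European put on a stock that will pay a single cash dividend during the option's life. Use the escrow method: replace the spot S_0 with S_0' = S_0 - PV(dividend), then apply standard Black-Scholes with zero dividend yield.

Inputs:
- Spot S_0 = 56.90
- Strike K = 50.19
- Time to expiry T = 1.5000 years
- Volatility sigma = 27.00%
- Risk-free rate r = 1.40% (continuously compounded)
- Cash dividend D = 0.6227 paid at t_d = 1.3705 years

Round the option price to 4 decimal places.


Answer: Price = 3.9205

Derivation:
PV(D) = D * exp(-r * t_d) = 0.6227 * 0.98099590 = 0.61086615
S_0' = S_0 - PV(D) = 56.9000 - 0.61086615 = 56.28913385
d1 = (ln(S_0'/K) + (r + sigma^2/2)*T) / (sigma*sqrt(T)) = 0.57566247
d2 = d1 - sigma*sqrt(T) = 0.24498136
exp(-rT) = 0.97921896
N(-d1) = 0.28242167; N(-d2) = 0.40323543
P = K * exp(-rT) * N(-d2) - S_0' * N(-d1) = 50.1900 * 0.97921896 * 0.40323543 - 56.28913385 * 0.28242167 = 3.9205


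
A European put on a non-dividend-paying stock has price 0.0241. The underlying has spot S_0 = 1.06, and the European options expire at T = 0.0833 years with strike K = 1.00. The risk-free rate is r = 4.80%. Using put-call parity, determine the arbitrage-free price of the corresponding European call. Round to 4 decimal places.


Put-call parity: C - P = S_0 * exp(-qT) - K * exp(-rT).
S_0 * exp(-qT) = 1.0600 * 1.00000000 = 1.06000000
K * exp(-rT) = 1.0000 * 0.99600958 = 0.99600958
C = P + S*exp(-qT) - K*exp(-rT)
C = 0.0241 + 1.06000000 - 0.99600958 = 0.0881

Answer: Call price = 0.0881


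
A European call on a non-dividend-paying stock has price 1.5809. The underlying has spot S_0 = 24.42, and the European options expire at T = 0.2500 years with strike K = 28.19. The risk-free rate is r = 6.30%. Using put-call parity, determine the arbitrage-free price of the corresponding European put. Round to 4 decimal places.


Put-call parity: C - P = S_0 * exp(-qT) - K * exp(-rT).
S_0 * exp(-qT) = 24.4200 * 1.00000000 = 24.42000000
K * exp(-rT) = 28.1900 * 0.98437338 = 27.74948566
P = C - S*exp(-qT) + K*exp(-rT)
P = 1.5809 - 24.42000000 + 27.74948566 = 4.9104

Answer: Put price = 4.9104


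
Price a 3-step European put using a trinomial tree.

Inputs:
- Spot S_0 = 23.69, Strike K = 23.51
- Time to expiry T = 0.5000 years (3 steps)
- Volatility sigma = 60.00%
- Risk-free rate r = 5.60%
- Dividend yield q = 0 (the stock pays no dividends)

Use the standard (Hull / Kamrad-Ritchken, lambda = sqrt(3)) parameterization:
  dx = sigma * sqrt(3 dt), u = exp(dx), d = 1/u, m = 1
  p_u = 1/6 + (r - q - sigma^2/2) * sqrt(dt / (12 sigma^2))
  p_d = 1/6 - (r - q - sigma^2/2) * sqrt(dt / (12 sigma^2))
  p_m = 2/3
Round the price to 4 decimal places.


Answer: Price = V(0,0) = 3.1685

Derivation:
dt = T/N = 0.166667; dx = sigma*sqrt(3*dt) = 0.424264
u = exp(dx) = 1.528465; d = 1/u = 0.654251
p_u = 0.142311, p_m = 0.666667, p_d = 0.191023
Discount per step: exp(-r*dt) = 0.990710
Stock lattice S(k, j) with j the centered position index:
  k=0: S(0,+0) = 23.6900
  k=1: S(1,-1) = 15.4992; S(1,+0) = 23.6900; S(1,+1) = 36.2093
  k=2: S(2,-2) = 10.1404; S(2,-1) = 15.4992; S(2,+0) = 23.6900; S(2,+1) = 36.2093; S(2,+2) = 55.3447
  k=3: S(3,-3) = 6.6344; S(3,-2) = 10.1404; S(3,-1) = 15.4992; S(3,+0) = 23.6900; S(3,+1) = 36.2093; S(3,+2) = 55.3447; S(3,+3) = 84.5925
Terminal payoffs V(N, j) = max(K - S_T, 0):
  V(3,-3) = 16.875649; V(3,-2) = 13.369626; V(3,-1) = 8.010792; V(3,+0) = 0.000000; V(3,+1) = 0.000000; V(3,+2) = 0.000000; V(3,+3) = 0.000000
Backward induction: V(k, j) = exp(-r*dt) * [p_u * V(k+1, j+1) + p_m * V(k+1, j) + p_d * V(k+1, j-1)]
  V(2,-2) = exp(-r*dt) * [p_u*8.010792 + p_m*13.369626 + p_d*16.875649] = 13.153396
  V(2,-1) = exp(-r*dt) * [p_u*0.000000 + p_m*8.010792 + p_d*13.369626] = 7.821089
  V(2,+0) = exp(-r*dt) * [p_u*0.000000 + p_m*0.000000 + p_d*8.010792] = 1.516026
  V(2,+1) = exp(-r*dt) * [p_u*0.000000 + p_m*0.000000 + p_d*0.000000] = 0.000000
  V(2,+2) = exp(-r*dt) * [p_u*0.000000 + p_m*0.000000 + p_d*0.000000] = 0.000000
  V(1,-1) = exp(-r*dt) * [p_u*1.516026 + p_m*7.821089 + p_d*13.153396] = 7.868618
  V(1,+0) = exp(-r*dt) * [p_u*0.000000 + p_m*1.516026 + p_d*7.821089] = 2.481420
  V(1,+1) = exp(-r*dt) * [p_u*0.000000 + p_m*0.000000 + p_d*1.516026] = 0.286905
  V(0,+0) = exp(-r*dt) * [p_u*0.286905 + p_m*2.481420 + p_d*7.868618] = 3.168483
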